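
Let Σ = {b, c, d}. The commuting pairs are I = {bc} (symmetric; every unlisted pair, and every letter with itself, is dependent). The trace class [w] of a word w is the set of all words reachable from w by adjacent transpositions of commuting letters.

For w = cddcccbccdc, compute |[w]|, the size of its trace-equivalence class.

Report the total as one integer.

piece 0:c — minimal
piece 1:d rests on {0:c}
piece 2:d rests on {1:d}
piece 3:c rests on {2:d}
piece 4:c rests on {3:c}
piece 5:c rests on {4:c}
piece 6:b rests on {2:d}
piece 7:c rests on {5:c}
piece 8:c rests on {7:c}
piece 9:d rests on {6:b, 8:c}
piece 10:c rests on {9:d}
minimal pieces: {0:c}
ways to finish when only these pieces remain (= sum over removing one remaining piece with nothing left below it):
  1 left: {10}→1
  2 left: {9,10}→1
  3 left: {6,9,10}→1  {8,9,10}→1
  4 left: {6,8,9,10}→2  {7,8,9,10}→1
  5 left: {5,7,8,9,10}→1  {6,7,8,9,10}→3
  6 left: {4,5,7,8,9,10}→1  {5,6,7,8,9,10}→4
  7 left: {3,4,5,7,8,9,10}→1  {4,5,6,7,8,9,10}→5
  8 left: {3,4,5,6,7,8,9,10}→6
  9 left: {2,3,4,5,6,7,8,9,10}→6
  placing 0:c first → 6 extensions

6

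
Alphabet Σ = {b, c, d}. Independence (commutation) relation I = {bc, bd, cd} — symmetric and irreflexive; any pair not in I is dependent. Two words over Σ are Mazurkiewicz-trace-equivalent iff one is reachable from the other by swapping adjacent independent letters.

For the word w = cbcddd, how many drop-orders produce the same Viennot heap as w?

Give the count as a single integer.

60

piece 0:c — minimal
piece 1:b — minimal
piece 2:c rests on {0:c}
piece 3:d — minimal
piece 4:d rests on {3:d}
piece 5:d rests on {4:d}
minimal pieces: {0:c, 1:b, 3:d}
ways to finish when only these pieces remain (= sum over removing one remaining piece with nothing left below it):
  1 left: {1}→1  {2}→1  {5}→1
  2 left: {0,2}→1  {1,2}→2  {1,5}→2  {2,5}→2  {4,5}→1
  3 left: {0,1,2}→3  {0,2,5}→3  {1,2,5}→6  {1,4,5}→3  {2,4,5}→3  {3,4,5}→1
  4 left: {0,1,2,5}→12  {0,2,4,5}→6  {1,2,4,5}→12  {1,3,4,5}→4  {2,3,4,5}→4
  placing 0:c first → 20 extensions
  placing 1:b first → 10 extensions
  placing 3:d first → 30 extensions
total linear extensions = 60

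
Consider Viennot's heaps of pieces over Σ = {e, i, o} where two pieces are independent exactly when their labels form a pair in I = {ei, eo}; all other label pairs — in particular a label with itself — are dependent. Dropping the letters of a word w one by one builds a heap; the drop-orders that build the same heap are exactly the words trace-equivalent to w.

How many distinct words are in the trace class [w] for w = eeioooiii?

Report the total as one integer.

36

piece 0:e — minimal
piece 1:e rests on {0:e}
piece 2:i — minimal
piece 3:o rests on {2:i}
piece 4:o rests on {3:o}
piece 5:o rests on {4:o}
piece 6:i rests on {5:o}
piece 7:i rests on {6:i}
piece 8:i rests on {7:i}
minimal pieces: {0:e, 2:i}
ways to finish when only these pieces remain (= sum over removing one remaining piece with nothing left below it):
  1 left: {1}→1  {8}→1
  2 left: {0,1}→1  {1,8}→2  {7,8}→1
  3 left: {0,1,8}→3  {1,7,8}→3  {6,7,8}→1
  4 left: {0,1,7,8}→6  {1,6,7,8}→4  {5,6,7,8}→1
  5 left: {0,1,6,7,8}→10  {1,5,6,7,8}→5  {4,5,6,7,8}→1
  6 left: {0,1,5,6,7,8}→15  {1,4,5,6,7,8}→6  {3,4,5,6,7,8}→1
  7 left: {0,1,4,5,6,7,8}→21  {1,3,4,5,6,7,8}→7  {2,3,4,5,6,7,8}→1
  placing 0:e first → 8 extensions
  placing 2:i first → 28 extensions
total linear extensions = 36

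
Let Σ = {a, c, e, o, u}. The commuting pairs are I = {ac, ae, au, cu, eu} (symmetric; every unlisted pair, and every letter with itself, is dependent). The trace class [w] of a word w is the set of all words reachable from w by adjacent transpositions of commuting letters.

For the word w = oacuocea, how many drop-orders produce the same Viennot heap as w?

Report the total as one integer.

18

0(o) covers ∅
1(a) covers 0:o
2(c) covers 0:o
3(u) covers 0:o
4(o) covers 1:a, 2:c, 3:u
5(c) covers 4:o
6(e) covers 5:c
7(a) covers 4:o
floor of heap: 0:o
completions by unplaced set U, small U first (add the entries for U minus each lowest piece of U):
  |U|=1: {6}:1  {7}:1
  |U|=2: {5,6}:1  {6,7}:2
  |U|=3: {5,6,7}:3
  |U|=4: {4,5,6,7}:3
  |U|=5: {1,4,5,6,7}:3  {2,4,5,6,7}:3  {3,4,5,6,7}:3
  |U|=6: {1,2,4,5,6,7}:6  {1,3,4,5,6,7}:6  {2,3,4,5,6,7}:6
  start at 0(o): 18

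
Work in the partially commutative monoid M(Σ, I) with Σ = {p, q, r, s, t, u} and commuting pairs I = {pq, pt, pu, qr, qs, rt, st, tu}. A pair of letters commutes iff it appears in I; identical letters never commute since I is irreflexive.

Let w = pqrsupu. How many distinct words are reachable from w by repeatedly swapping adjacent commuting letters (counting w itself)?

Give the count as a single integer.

#0=p has no predecessor
#1=q has no predecessor
#2=r depends on [0:p]
#3=s depends on [2:r]
#4=u depends on [1:q, 3:s]
#5=p depends on [3:s]
#6=u depends on [4:u]
sources: [0:p, 1:q]
N(rest) = Σ N(rest − s) over sources s of rest; N(one piece) = 1:
  size 1 → [5]=1  [6]=1
  size 2 → [4,6]=1  [5,6]=2
  size 3 → [1,4,6]=1  [4,5,6]=3
  size 4 → [1,4,5,6]=4  [3,4,5,6]=3
  size 5 → [1,3,4,5,6]=7  [2,3,4,5,6]=3
  first=0(p) contributes 10
  first=1(q) contributes 3
|[w]| = 13

13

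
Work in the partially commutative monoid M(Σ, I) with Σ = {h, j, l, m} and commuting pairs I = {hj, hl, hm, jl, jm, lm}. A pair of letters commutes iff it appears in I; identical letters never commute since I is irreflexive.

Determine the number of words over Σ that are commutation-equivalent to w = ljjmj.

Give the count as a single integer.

20

piece 0:l — minimal
piece 1:j — minimal
piece 2:j rests on {1:j}
piece 3:m — minimal
piece 4:j rests on {2:j}
minimal pieces: {0:l, 1:j, 3:m}
ways to finish when only these pieces remain (= sum over removing one remaining piece with nothing left below it):
  1 left: {0}→1  {3}→1  {4}→1
  2 left: {0,3}→2  {0,4}→2  {2,4}→1  {3,4}→2
  3 left: {0,2,4}→3  {0,3,4}→6  {1,2,4}→1  {2,3,4}→3
  placing 0:l first → 4 extensions
  placing 1:j first → 12 extensions
  placing 3:m first → 4 extensions
total linear extensions = 20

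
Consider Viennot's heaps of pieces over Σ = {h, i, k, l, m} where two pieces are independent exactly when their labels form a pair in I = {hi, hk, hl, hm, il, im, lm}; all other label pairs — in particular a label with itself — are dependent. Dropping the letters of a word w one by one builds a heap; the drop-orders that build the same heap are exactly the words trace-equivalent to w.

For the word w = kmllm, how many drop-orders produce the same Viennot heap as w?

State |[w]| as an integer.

#0=k has no predecessor
#1=m depends on [0:k]
#2=l depends on [0:k]
#3=l depends on [2:l]
#4=m depends on [1:m]
sources: [0:k]
N(rest) = Σ N(rest − s) over sources s of rest; N(one piece) = 1:
  size 1 → [3]=1  [4]=1
  size 2 → [1,4]=1  [2,3]=1  [3,4]=2
  size 3 → [1,3,4]=3  [2,3,4]=3
  first=0(k) contributes 6

6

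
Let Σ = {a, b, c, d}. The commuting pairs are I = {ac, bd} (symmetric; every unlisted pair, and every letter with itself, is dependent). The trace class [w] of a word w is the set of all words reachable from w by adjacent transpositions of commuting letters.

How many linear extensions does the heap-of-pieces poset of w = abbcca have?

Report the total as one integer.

3

drop 0:a onto floor
drop 1:b onto {0:a}
drop 2:b onto {1:b}
drop 3:c onto {2:b}
drop 4:c onto {3:c}
drop 5:a onto {2:b}
ground layer = {0:a}
drop-orders for the pieces not yet dropped (sum over which currently-grounded one goes next):
  1 to go: {4} 1  {5} 1
  2 to go: {3,4} 1  {4,5} 2
  3 to go: {3,4,5} 3
  4 to go: {2,3,4,5} 3
  if 0:a drops first: 3 orders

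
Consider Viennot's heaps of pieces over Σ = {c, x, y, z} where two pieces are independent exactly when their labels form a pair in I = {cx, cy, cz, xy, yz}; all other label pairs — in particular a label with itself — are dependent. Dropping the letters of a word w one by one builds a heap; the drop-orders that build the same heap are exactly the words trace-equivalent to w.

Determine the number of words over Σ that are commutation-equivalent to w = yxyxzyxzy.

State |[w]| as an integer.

126

piece 0:y — minimal
piece 1:x — minimal
piece 2:y rests on {0:y}
piece 3:x rests on {1:x}
piece 4:z rests on {3:x}
piece 5:y rests on {2:y}
piece 6:x rests on {4:z}
piece 7:z rests on {6:x}
piece 8:y rests on {5:y}
minimal pieces: {0:y, 1:x}
ways to finish when only these pieces remain (= sum over removing one remaining piece with nothing left below it):
  1 left: {7}→1  {8}→1
  2 left: {5,8}→1  {6,7}→1  {7,8}→2
  3 left: {2,5,8}→1  {4,6,7}→1  {5,7,8}→3  {6,7,8}→3
  4 left: {0,2,5,8}→1  {2,5,7,8}→4  {3,4,6,7}→1  {4,6,7,8}→4  {5,6,7,8}→6
  5 left: {0,2,5,7,8}→5  {1,3,4,6,7}→1  {2,5,6,7,8}→10  {3,4,6,7,8}→5  {4,5,6,7,8}→10
  6 left: {0,2,5,6,7,8}→15  {1,3,4,6,7,8}→6  {2,4,5,6,7,8}→20  {3,4,5,6,7,8}→15
  7 left: {0,2,4,5,6,7,8}→35  {1,3,4,5,6,7,8}→21  {2,3,4,5,6,7,8}→35
  placing 0:y first → 56 extensions
  placing 1:x first → 70 extensions
total linear extensions = 126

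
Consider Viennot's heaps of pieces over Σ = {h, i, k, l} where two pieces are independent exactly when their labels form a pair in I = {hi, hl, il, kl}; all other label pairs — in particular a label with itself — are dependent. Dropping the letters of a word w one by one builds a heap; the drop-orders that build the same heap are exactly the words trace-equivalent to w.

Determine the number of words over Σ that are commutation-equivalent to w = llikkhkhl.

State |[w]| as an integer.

84

#0=l has no predecessor
#1=l depends on [0:l]
#2=i has no predecessor
#3=k depends on [2:i]
#4=k depends on [3:k]
#5=h depends on [4:k]
#6=k depends on [5:h]
#7=h depends on [6:k]
#8=l depends on [1:l]
sources: [0:l, 2:i]
N(rest) = Σ N(rest − s) over sources s of rest; N(one piece) = 1:
  size 1 → [7]=1  [8]=1
  size 2 → [1,8]=1  [6,7]=1  [7,8]=2
  size 3 → [0,1,8]=1  [1,7,8]=3  [5,6,7]=1  [6,7,8]=3
  size 4 → [0,1,7,8]=4  [1,6,7,8]=6  [4,5,6,7]=1  [5,6,7,8]=4
  size 5 → [0,1,6,7,8]=10  [1,5,6,7,8]=10  [3,4,5,6,7]=1  [4,5,6,7,8]=5
  size 6 → [0,1,5,6,7,8]=20  [1,4,5,6,7,8]=15  [2,3,4,5,6,7]=1  [3,4,5,6,7,8]=6
  size 7 → [0,1,4,5,6,7,8]=35  [1,3,4,5,6,7,8]=21  [2,3,4,5,6,7,8]=7
  first=0(l) contributes 28
  first=2(i) contributes 56
|[w]| = 84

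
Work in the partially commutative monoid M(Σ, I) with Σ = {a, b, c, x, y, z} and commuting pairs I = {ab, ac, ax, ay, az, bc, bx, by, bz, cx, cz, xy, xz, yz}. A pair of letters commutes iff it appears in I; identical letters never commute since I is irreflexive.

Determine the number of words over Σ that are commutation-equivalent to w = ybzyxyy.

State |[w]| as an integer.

210

#0=y has no predecessor
#1=b has no predecessor
#2=z has no predecessor
#3=y depends on [0:y]
#4=x has no predecessor
#5=y depends on [3:y]
#6=y depends on [5:y]
sources: [0:y, 1:b, 2:z, 4:x]
N(rest) = Σ N(rest − s) over sources s of rest; N(one piece) = 1:
  size 1 → [1]=1  [2]=1  [4]=1  [6]=1
  size 2 → [1,2]=2  [1,4]=2  [1,6]=2  [2,4]=2  [2,6]=2  [4,6]=2  [5,6]=1
  size 3 → [1,2,4]=6  [1,2,6]=6  [1,4,6]=6  [1,5,6]=3  [2,4,6]=6  [2,5,6]=3  [3,5,6]=1  [4,5,6]=3
  size 4 → [0,3,5,6]=1  [1,2,4,6]=24  [1,2,5,6]=12  [1,3,5,6]=4  [1,4,5,6]=12  [2,3,5,6]=4  [2,4,5,6]=12  [3,4,5,6]=4
  size 5 → [0,1,3,5,6]=5  [0,2,3,5,6]=5  [0,3,4,5,6]=5  [1,2,3,5,6]=20  [1,2,4,5,6]=60  [1,3,4,5,6]=20  [2,3,4,5,6]=20
  first=0(y) contributes 120
  first=1(b) contributes 30
  first=2(z) contributes 30
  first=4(x) contributes 30
|[w]| = 210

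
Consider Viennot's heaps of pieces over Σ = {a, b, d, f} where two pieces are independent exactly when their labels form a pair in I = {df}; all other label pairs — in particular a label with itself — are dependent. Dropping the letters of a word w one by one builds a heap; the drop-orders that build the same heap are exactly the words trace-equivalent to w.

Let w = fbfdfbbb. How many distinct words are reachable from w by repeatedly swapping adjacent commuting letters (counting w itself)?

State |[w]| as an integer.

piece 0:f — minimal
piece 1:b rests on {0:f}
piece 2:f rests on {1:b}
piece 3:d rests on {1:b}
piece 4:f rests on {2:f}
piece 5:b rests on {3:d, 4:f}
piece 6:b rests on {5:b}
piece 7:b rests on {6:b}
minimal pieces: {0:f}
ways to finish when only these pieces remain (= sum over removing one remaining piece with nothing left below it):
  1 left: {7}→1
  2 left: {6,7}→1
  3 left: {5,6,7}→1
  4 left: {3,5,6,7}→1  {4,5,6,7}→1
  5 left: {2,4,5,6,7}→1  {3,4,5,6,7}→2
  6 left: {2,3,4,5,6,7}→3
  placing 0:f first → 3 extensions

3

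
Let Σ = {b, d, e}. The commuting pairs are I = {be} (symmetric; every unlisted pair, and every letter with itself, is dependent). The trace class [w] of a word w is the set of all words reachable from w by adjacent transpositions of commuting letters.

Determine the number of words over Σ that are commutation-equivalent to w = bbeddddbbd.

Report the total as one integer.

3

drop 0:b onto floor
drop 1:b onto {0:b}
drop 2:e onto floor
drop 3:d onto {1:b, 2:e}
drop 4:d onto {3:d}
drop 5:d onto {4:d}
drop 6:d onto {5:d}
drop 7:b onto {6:d}
drop 8:b onto {7:b}
drop 9:d onto {8:b}
ground layer = {0:b, 2:e}
drop-orders for the pieces not yet dropped (sum over which currently-grounded one goes next):
  1 to go: {9} 1
  2 to go: {8,9} 1
  3 to go: {7,8,9} 1
  4 to go: {6,7,8,9} 1
  5 to go: {5,6,7,8,9} 1
  6 to go: {4,5,6,7,8,9} 1
  7 to go: {3,4,5,6,7,8,9} 1
  8 to go: {1,3,4,5,6,7,8,9} 1  {2,3,4,5,6,7,8,9} 1
  if 0:b drops first: 2 orders
  if 2:e drops first: 1 orders
heap linearizations: 3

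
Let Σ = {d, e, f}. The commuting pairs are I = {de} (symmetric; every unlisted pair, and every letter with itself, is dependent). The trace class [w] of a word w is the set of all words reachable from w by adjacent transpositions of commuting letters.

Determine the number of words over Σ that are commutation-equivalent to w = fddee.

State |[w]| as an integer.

6

piece 0:f — minimal
piece 1:d rests on {0:f}
piece 2:d rests on {1:d}
piece 3:e rests on {0:f}
piece 4:e rests on {3:e}
minimal pieces: {0:f}
ways to finish when only these pieces remain (= sum over removing one remaining piece with nothing left below it):
  1 left: {2}→1  {4}→1
  2 left: {1,2}→1  {2,4}→2  {3,4}→1
  3 left: {1,2,4}→3  {2,3,4}→3
  placing 0:f first → 6 extensions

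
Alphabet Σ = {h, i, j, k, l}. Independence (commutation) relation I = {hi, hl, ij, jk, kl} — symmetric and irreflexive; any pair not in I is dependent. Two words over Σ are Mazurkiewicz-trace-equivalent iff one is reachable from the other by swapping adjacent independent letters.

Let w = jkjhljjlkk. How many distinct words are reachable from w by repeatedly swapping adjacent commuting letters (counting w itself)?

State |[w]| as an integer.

piece 0:j — minimal
piece 1:k — minimal
piece 2:j rests on {0:j}
piece 3:h rests on {1:k, 2:j}
piece 4:l rests on {2:j}
piece 5:j rests on {3:h, 4:l}
piece 6:j rests on {5:j}
piece 7:l rests on {6:j}
piece 8:k rests on {3:h}
piece 9:k rests on {8:k}
minimal pieces: {0:j, 1:k}
ways to finish when only these pieces remain (= sum over removing one remaining piece with nothing left below it):
  1 left: {7}→1  {9}→1
  2 left: {6,7}→1  {7,9}→2  {8,9}→1
  3 left: {5,6,7}→1  {6,7,9}→3  {7,8,9}→3
  4 left: {4,5,6,7}→1  {5,6,7,9}→4  {6,7,8,9}→6
  5 left: {4,5,6,7,9}→5  {5,6,7,8,9}→10
  6 left: {3,5,6,7,8,9}→10  {4,5,6,7,8,9}→15
  7 left: {1,3,5,6,7,8,9}→10  {3,4,5,6,7,8,9}→25
  8 left: {1,3,4,5,6,7,8,9}→35  {2,3,4,5,6,7,8,9}→25
  placing 0:j first → 60 extensions
  placing 1:k first → 25 extensions
total linear extensions = 85

85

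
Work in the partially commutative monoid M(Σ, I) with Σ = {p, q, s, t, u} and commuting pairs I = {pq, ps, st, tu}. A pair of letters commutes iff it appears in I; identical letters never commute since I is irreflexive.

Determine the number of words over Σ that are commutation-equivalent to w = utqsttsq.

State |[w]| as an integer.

0(u) covers ∅
1(t) covers ∅
2(q) covers 0:u, 1:t
3(s) covers 2:q
4(t) covers 2:q
5(t) covers 4:t
6(s) covers 3:s
7(q) covers 5:t, 6:s
floor of heap: 0:u, 1:t
completions by unplaced set U, small U first (add the entries for U minus each lowest piece of U):
  |U|=1: {7}:1
  |U|=2: {5,7}:1  {6,7}:1
  |U|=3: {3,6,7}:1  {4,5,7}:1  {5,6,7}:2
  |U|=4: {3,5,6,7}:3  {4,5,6,7}:3
  |U|=5: {3,4,5,6,7}:6
  |U|=6: {2,3,4,5,6,7}:6
  start at 0(u): 6
  start at 1(t): 6
sum over floor = 12

12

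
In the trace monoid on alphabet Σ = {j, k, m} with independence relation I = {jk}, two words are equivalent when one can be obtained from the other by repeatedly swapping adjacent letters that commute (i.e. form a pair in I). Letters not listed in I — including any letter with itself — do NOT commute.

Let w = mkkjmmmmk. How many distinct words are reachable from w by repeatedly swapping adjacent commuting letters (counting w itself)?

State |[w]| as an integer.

3

piece 0:m — minimal
piece 1:k rests on {0:m}
piece 2:k rests on {1:k}
piece 3:j rests on {0:m}
piece 4:m rests on {2:k, 3:j}
piece 5:m rests on {4:m}
piece 6:m rests on {5:m}
piece 7:m rests on {6:m}
piece 8:k rests on {7:m}
minimal pieces: {0:m}
ways to finish when only these pieces remain (= sum over removing one remaining piece with nothing left below it):
  1 left: {8}→1
  2 left: {7,8}→1
  3 left: {6,7,8}→1
  4 left: {5,6,7,8}→1
  5 left: {4,5,6,7,8}→1
  6 left: {2,4,5,6,7,8}→1  {3,4,5,6,7,8}→1
  7 left: {1,2,4,5,6,7,8}→1  {2,3,4,5,6,7,8}→2
  placing 0:m first → 3 extensions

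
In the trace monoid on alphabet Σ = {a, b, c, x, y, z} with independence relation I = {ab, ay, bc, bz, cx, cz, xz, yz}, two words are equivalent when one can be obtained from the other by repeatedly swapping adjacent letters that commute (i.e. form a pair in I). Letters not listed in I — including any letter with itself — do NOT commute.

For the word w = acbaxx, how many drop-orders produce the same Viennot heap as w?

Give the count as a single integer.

4

0(a) covers ∅
1(c) covers 0:a
2(b) covers ∅
3(a) covers 1:c
4(x) covers 2:b, 3:a
5(x) covers 4:x
floor of heap: 0:a, 2:b
completions by unplaced set U, small U first (add the entries for U minus each lowest piece of U):
  |U|=1: {5}:1
  |U|=2: {4,5}:1
  |U|=3: {2,4,5}:1  {3,4,5}:1
  |U|=4: {1,3,4,5}:1  {2,3,4,5}:2
  start at 0(a): 3
  start at 2(b): 1
sum over floor = 4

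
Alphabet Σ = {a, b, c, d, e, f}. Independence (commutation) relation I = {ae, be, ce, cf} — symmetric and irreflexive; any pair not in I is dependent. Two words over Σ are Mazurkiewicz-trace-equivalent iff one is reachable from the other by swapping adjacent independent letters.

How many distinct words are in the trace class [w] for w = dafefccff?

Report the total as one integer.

piece 0:d — minimal
piece 1:a rests on {0:d}
piece 2:f rests on {1:a}
piece 3:e rests on {2:f}
piece 4:f rests on {3:e}
piece 5:c rests on {1:a}
piece 6:c rests on {5:c}
piece 7:f rests on {4:f}
piece 8:f rests on {7:f}
minimal pieces: {0:d}
ways to finish when only these pieces remain (= sum over removing one remaining piece with nothing left below it):
  1 left: {6}→1  {8}→1
  2 left: {5,6}→1  {6,8}→2  {7,8}→1
  3 left: {4,7,8}→1  {5,6,8}→3  {6,7,8}→3
  4 left: {3,4,7,8}→1  {4,6,7,8}→4  {5,6,7,8}→6
  5 left: {2,3,4,7,8}→1  {3,4,6,7,8}→5  {4,5,6,7,8}→10
  6 left: {2,3,4,6,7,8}→6  {3,4,5,6,7,8}→15
  7 left: {2,3,4,5,6,7,8}→21
  placing 0:d first → 21 extensions

21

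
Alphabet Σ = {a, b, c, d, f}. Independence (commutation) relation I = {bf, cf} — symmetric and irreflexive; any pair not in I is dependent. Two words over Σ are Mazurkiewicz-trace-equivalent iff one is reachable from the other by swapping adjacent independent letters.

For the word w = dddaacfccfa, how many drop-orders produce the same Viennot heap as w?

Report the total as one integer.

10

piece 0:d — minimal
piece 1:d rests on {0:d}
piece 2:d rests on {1:d}
piece 3:a rests on {2:d}
piece 4:a rests on {3:a}
piece 5:c rests on {4:a}
piece 6:f rests on {4:a}
piece 7:c rests on {5:c}
piece 8:c rests on {7:c}
piece 9:f rests on {6:f}
piece 10:a rests on {8:c, 9:f}
minimal pieces: {0:d}
ways to finish when only these pieces remain (= sum over removing one remaining piece with nothing left below it):
  1 left: {10}→1
  2 left: {8,10}→1  {9,10}→1
  3 left: {6,9,10}→1  {7,8,10}→1  {8,9,10}→2
  4 left: {5,7,8,10}→1  {6,8,9,10}→3  {7,8,9,10}→3
  5 left: {5,7,8,9,10}→4  {6,7,8,9,10}→6
  6 left: {5,6,7,8,9,10}→10
  7 left: {4,5,6,7,8,9,10}→10
  8 left: {3,4,5,6,7,8,9,10}→10
  9 left: {2,3,4,5,6,7,8,9,10}→10
  placing 0:d first → 10 extensions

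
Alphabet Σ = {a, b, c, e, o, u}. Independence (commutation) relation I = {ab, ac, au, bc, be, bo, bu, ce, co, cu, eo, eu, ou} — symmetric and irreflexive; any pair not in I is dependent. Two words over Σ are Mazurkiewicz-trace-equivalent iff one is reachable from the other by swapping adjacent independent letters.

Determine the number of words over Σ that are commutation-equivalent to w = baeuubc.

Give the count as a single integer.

630

piece 0:b — minimal
piece 1:a — minimal
piece 2:e rests on {1:a}
piece 3:u — minimal
piece 4:u rests on {3:u}
piece 5:b rests on {0:b}
piece 6:c — minimal
minimal pieces: {0:b, 1:a, 3:u, 6:c}
ways to finish when only these pieces remain (= sum over removing one remaining piece with nothing left below it):
  1 left: {2}→1  {4}→1  {5}→1  {6}→1
  2 left: {0,5}→1  {1,2}→1  {2,4}→2  {2,5}→2  {2,6}→2  {3,4}→1  {4,5}→2  {4,6}→2  {5,6}→2
  3 left: {0,2,5}→3  {0,4,5}→3  {0,5,6}→3  {1,2,4}→3  {1,2,5}→3  {1,2,6}→3  {2,3,4}→3  {2,4,5}→6  {2,4,6}→6  {2,5,6}→6  {3,4,5}→3  {3,4,6}→3  {4,5,6}→6
  4 left: {0,1,2,5}→6  {0,2,4,5}→12  {0,2,5,6}→12  {0,3,4,5}→6  {0,4,5,6}→12  {1,2,3,4}→6  {1,2,4,5}→12  {1,2,4,6}→12  {1,2,5,6}→12  {2,3,4,5}→12  {2,3,4,6}→12  {2,4,5,6}→24  {3,4,5,6}→12
  5 left: {0,1,2,4,5}→30  {0,1,2,5,6}→30  {0,2,3,4,5}→30  {0,2,4,5,6}→60  {0,3,4,5,6}→30  {1,2,3,4,5}→30  {1,2,3,4,6}→30  {1,2,4,5,6}→60  {2,3,4,5,6}→60
  placing 0:b first → 180 extensions
  placing 1:a first → 180 extensions
  placing 3:u first → 180 extensions
  placing 6:c first → 90 extensions
total linear extensions = 630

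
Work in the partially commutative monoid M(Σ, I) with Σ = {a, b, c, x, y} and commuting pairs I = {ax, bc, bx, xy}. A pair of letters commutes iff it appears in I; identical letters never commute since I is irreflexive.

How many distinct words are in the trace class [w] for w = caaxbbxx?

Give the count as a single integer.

35

0(c) covers ∅
1(a) covers 0:c
2(a) covers 1:a
3(x) covers 0:c
4(b) covers 2:a
5(b) covers 4:b
6(x) covers 3:x
7(x) covers 6:x
floor of heap: 0:c
completions by unplaced set U, small U first (add the entries for U minus each lowest piece of U):
  |U|=1: {5}:1  {7}:1
  |U|=2: {4,5}:1  {5,7}:2  {6,7}:1
  |U|=3: {2,4,5}:1  {3,6,7}:1  {4,5,7}:3  {5,6,7}:3
  |U|=4: {1,2,4,5}:1  {2,4,5,7}:4  {3,5,6,7}:4  {4,5,6,7}:6
  |U|=5: {1,2,4,5,7}:5  {2,4,5,6,7}:10  {3,4,5,6,7}:10
  |U|=6: {1,2,4,5,6,7}:15  {2,3,4,5,6,7}:20
  start at 0(c): 35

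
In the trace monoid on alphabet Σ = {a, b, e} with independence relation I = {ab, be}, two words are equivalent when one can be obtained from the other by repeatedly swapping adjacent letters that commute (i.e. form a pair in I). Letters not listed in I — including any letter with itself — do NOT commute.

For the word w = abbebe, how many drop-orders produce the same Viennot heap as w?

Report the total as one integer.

20

0(a) covers ∅
1(b) covers ∅
2(b) covers 1:b
3(e) covers 0:a
4(b) covers 2:b
5(e) covers 3:e
floor of heap: 0:a, 1:b
completions by unplaced set U, small U first (add the entries for U minus each lowest piece of U):
  |U|=1: {4}:1  {5}:1
  |U|=2: {2,4}:1  {3,5}:1  {4,5}:2
  |U|=3: {0,3,5}:1  {1,2,4}:1  {2,4,5}:3  {3,4,5}:3
  |U|=4: {0,3,4,5}:4  {1,2,4,5}:4  {2,3,4,5}:6
  start at 0(a): 10
  start at 1(b): 10
sum over floor = 20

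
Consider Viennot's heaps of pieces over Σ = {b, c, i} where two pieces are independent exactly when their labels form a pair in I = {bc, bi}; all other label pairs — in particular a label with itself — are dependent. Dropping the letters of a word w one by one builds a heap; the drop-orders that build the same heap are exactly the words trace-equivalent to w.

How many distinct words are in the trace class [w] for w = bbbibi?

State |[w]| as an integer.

drop 0:b onto floor
drop 1:b onto {0:b}
drop 2:b onto {1:b}
drop 3:i onto floor
drop 4:b onto {2:b}
drop 5:i onto {3:i}
ground layer = {0:b, 3:i}
drop-orders for the pieces not yet dropped (sum over which currently-grounded one goes next):
  1 to go: {4} 1  {5} 1
  2 to go: {2,4} 1  {3,5} 1  {4,5} 2
  3 to go: {1,2,4} 1  {2,4,5} 3  {3,4,5} 3
  4 to go: {0,1,2,4} 1  {1,2,4,5} 4  {2,3,4,5} 6
  if 0:b drops first: 10 orders
  if 3:i drops first: 5 orders
heap linearizations: 15

15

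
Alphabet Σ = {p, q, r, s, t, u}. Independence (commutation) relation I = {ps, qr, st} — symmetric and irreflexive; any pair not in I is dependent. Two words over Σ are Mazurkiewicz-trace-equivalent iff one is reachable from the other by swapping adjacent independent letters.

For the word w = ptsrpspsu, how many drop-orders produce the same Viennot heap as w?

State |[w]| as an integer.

18

drop 0:p onto floor
drop 1:t onto {0:p}
drop 2:s onto floor
drop 3:r onto {1:t, 2:s}
drop 4:p onto {3:r}
drop 5:s onto {3:r}
drop 6:p onto {4:p}
drop 7:s onto {5:s}
drop 8:u onto {6:p, 7:s}
ground layer = {0:p, 2:s}
drop-orders for the pieces not yet dropped (sum over which currently-grounded one goes next):
  1 to go: {8} 1
  2 to go: {6,8} 1  {7,8} 1
  3 to go: {4,6,8} 1  {5,7,8} 1  {6,7,8} 2
  4 to go: {4,6,7,8} 3  {5,6,7,8} 3
  5 to go: {4,5,6,7,8} 6
  6 to go: {3,4,5,6,7,8} 6
  7 to go: {1,3,4,5,6,7,8} 6  {2,3,4,5,6,7,8} 6
  if 0:p drops first: 12 orders
  if 2:s drops first: 6 orders
heap linearizations: 18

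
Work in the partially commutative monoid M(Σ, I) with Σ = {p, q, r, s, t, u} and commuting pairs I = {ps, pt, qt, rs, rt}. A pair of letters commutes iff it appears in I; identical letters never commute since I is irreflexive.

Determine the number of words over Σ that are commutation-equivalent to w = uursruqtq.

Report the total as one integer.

piece 0:u — minimal
piece 1:u rests on {0:u}
piece 2:r rests on {1:u}
piece 3:s rests on {1:u}
piece 4:r rests on {2:r}
piece 5:u rests on {3:s, 4:r}
piece 6:q rests on {5:u}
piece 7:t rests on {5:u}
piece 8:q rests on {6:q}
minimal pieces: {0:u}
ways to finish when only these pieces remain (= sum over removing one remaining piece with nothing left below it):
  1 left: {7}→1  {8}→1
  2 left: {6,8}→1  {7,8}→2
  3 left: {6,7,8}→3
  4 left: {5,6,7,8}→3
  5 left: {3,5,6,7,8}→3  {4,5,6,7,8}→3
  6 left: {2,4,5,6,7,8}→3  {3,4,5,6,7,8}→6
  7 left: {2,3,4,5,6,7,8}→9
  placing 0:u first → 9 extensions

9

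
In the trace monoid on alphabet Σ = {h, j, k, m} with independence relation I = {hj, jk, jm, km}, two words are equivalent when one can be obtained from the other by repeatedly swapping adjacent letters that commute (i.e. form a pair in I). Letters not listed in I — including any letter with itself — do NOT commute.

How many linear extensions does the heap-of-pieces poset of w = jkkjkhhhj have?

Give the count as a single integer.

drop 0:j onto floor
drop 1:k onto floor
drop 2:k onto {1:k}
drop 3:j onto {0:j}
drop 4:k onto {2:k}
drop 5:h onto {4:k}
drop 6:h onto {5:h}
drop 7:h onto {6:h}
drop 8:j onto {3:j}
ground layer = {0:j, 1:k}
drop-orders for the pieces not yet dropped (sum over which currently-grounded one goes next):
  1 to go: {7} 1  {8} 1
  2 to go: {3,8} 1  {6,7} 1  {7,8} 2
  3 to go: {0,3,8} 1  {3,7,8} 3  {5,6,7} 1  {6,7,8} 3
  4 to go: {0,3,7,8} 4  {3,6,7,8} 6  {4,5,6,7} 1  {5,6,7,8} 4
  5 to go: {0,3,6,7,8} 10  {2,4,5,6,7} 1  {3,5,6,7,8} 10  {4,5,6,7,8} 5
  6 to go: {0,3,5,6,7,8} 20  {1,2,4,5,6,7} 1  {2,4,5,6,7,8} 6  {3,4,5,6,7,8} 15
  7 to go: {0,3,4,5,6,7,8} 35  {1,2,4,5,6,7,8} 7  {2,3,4,5,6,7,8} 21
  if 0:j drops first: 28 orders
  if 1:k drops first: 56 orders
heap linearizations: 84

84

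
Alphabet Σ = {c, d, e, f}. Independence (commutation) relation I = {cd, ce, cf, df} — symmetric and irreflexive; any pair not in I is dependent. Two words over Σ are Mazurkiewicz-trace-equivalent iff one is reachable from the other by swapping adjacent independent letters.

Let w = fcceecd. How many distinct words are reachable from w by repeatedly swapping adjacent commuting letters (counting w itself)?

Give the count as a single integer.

35

piece 0:f — minimal
piece 1:c — minimal
piece 2:c rests on {1:c}
piece 3:e rests on {0:f}
piece 4:e rests on {3:e}
piece 5:c rests on {2:c}
piece 6:d rests on {4:e}
minimal pieces: {0:f, 1:c}
ways to finish when only these pieces remain (= sum over removing one remaining piece with nothing left below it):
  1 left: {5}→1  {6}→1
  2 left: {2,5}→1  {4,6}→1  {5,6}→2
  3 left: {1,2,5}→1  {2,5,6}→3  {3,4,6}→1  {4,5,6}→3
  4 left: {0,3,4,6}→1  {1,2,5,6}→4  {2,4,5,6}→6  {3,4,5,6}→4
  5 left: {0,3,4,5,6}→5  {1,2,4,5,6}→10  {2,3,4,5,6}→10
  placing 0:f first → 20 extensions
  placing 1:c first → 15 extensions
total linear extensions = 35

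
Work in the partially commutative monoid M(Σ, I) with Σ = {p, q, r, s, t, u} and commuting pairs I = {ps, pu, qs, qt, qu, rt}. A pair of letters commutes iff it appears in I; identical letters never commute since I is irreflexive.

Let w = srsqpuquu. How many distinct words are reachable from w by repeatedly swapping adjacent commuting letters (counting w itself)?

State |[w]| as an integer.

35

0(s) covers ∅
1(r) covers 0:s
2(s) covers 1:r
3(q) covers 1:r
4(p) covers 3:q
5(u) covers 2:s
6(q) covers 4:p
7(u) covers 5:u
8(u) covers 7:u
floor of heap: 0:s
completions by unplaced set U, small U first (add the entries for U minus each lowest piece of U):
  |U|=1: {6}:1  {8}:1
  |U|=2: {4,6}:1  {6,8}:2  {7,8}:1
  |U|=3: {3,4,6}:1  {4,6,8}:3  {5,7,8}:1  {6,7,8}:3
  |U|=4: {2,5,7,8}:1  {3,4,6,8}:4  {4,6,7,8}:6  {5,6,7,8}:4
  |U|=5: {2,5,6,7,8}:5  {3,4,6,7,8}:10  {4,5,6,7,8}:10
  |U|=6: {2,4,5,6,7,8}:15  {3,4,5,6,7,8}:20
  |U|=7: {2,3,4,5,6,7,8}:35
  start at 0(s): 35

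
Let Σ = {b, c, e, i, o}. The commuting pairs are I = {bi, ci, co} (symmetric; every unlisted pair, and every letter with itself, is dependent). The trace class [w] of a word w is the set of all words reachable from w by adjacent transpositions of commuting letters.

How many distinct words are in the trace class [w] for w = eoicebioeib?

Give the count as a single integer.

12

piece 0:e — minimal
piece 1:o rests on {0:e}
piece 2:i rests on {1:o}
piece 3:c rests on {0:e}
piece 4:e rests on {2:i, 3:c}
piece 5:b rests on {4:e}
piece 6:i rests on {4:e}
piece 7:o rests on {5:b, 6:i}
piece 8:e rests on {7:o}
piece 9:i rests on {8:e}
piece 10:b rests on {8:e}
minimal pieces: {0:e}
ways to finish when only these pieces remain (= sum over removing one remaining piece with nothing left below it):
  1 left: {9}→1  {10}→1
  2 left: {9,10}→2
  3 left: {8,9,10}→2
  4 left: {7,8,9,10}→2
  5 left: {5,7,8,9,10}→2  {6,7,8,9,10}→2
  6 left: {5,6,7,8,9,10}→4
  7 left: {4,5,6,7,8,9,10}→4
  8 left: {2,4,5,6,7,8,9,10}→4  {3,4,5,6,7,8,9,10}→4
  9 left: {1,2,4,5,6,7,8,9,10}→4  {2,3,4,5,6,7,8,9,10}→8
  placing 0:e first → 12 extensions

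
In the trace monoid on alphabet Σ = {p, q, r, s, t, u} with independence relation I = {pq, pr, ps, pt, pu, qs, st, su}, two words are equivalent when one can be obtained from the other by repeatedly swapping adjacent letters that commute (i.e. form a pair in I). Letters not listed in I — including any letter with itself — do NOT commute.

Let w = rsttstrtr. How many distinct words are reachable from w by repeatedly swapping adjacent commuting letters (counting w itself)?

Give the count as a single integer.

drop 0:r onto floor
drop 1:s onto {0:r}
drop 2:t onto {0:r}
drop 3:t onto {2:t}
drop 4:s onto {1:s}
drop 5:t onto {3:t}
drop 6:r onto {4:s, 5:t}
drop 7:t onto {6:r}
drop 8:r onto {7:t}
ground layer = {0:r}
drop-orders for the pieces not yet dropped (sum over which currently-grounded one goes next):
  1 to go: {8} 1
  2 to go: {7,8} 1
  3 to go: {6,7,8} 1
  4 to go: {4,6,7,8} 1  {5,6,7,8} 1
  5 to go: {1,4,6,7,8} 1  {3,5,6,7,8} 1  {4,5,6,7,8} 2
  6 to go: {1,4,5,6,7,8} 3  {2,3,5,6,7,8} 1  {3,4,5,6,7,8} 3
  7 to go: {1,3,4,5,6,7,8} 6  {2,3,4,5,6,7,8} 4
  if 0:r drops first: 10 orders

10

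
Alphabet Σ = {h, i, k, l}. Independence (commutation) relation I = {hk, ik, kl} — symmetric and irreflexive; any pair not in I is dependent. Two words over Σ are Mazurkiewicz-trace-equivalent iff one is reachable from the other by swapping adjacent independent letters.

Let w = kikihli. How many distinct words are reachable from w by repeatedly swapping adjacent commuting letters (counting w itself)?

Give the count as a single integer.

21

0(k) covers ∅
1(i) covers ∅
2(k) covers 0:k
3(i) covers 1:i
4(h) covers 3:i
5(l) covers 4:h
6(i) covers 5:l
floor of heap: 0:k, 1:i
completions by unplaced set U, small U first (add the entries for U minus each lowest piece of U):
  |U|=1: {2}:1  {6}:1
  |U|=2: {0,2}:1  {2,6}:2  {5,6}:1
  |U|=3: {0,2,6}:3  {2,5,6}:3  {4,5,6}:1
  |U|=4: {0,2,5,6}:6  {2,4,5,6}:4  {3,4,5,6}:1
  |U|=5: {0,2,4,5,6}:10  {1,3,4,5,6}:1  {2,3,4,5,6}:5
  start at 0(k): 6
  start at 1(i): 15
sum over floor = 21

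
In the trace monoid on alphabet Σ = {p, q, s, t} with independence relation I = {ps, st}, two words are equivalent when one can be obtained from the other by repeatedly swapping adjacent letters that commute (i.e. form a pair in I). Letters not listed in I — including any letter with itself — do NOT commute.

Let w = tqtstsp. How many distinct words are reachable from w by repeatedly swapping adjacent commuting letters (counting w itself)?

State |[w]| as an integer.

#0=t has no predecessor
#1=q depends on [0:t]
#2=t depends on [1:q]
#3=s depends on [1:q]
#4=t depends on [2:t]
#5=s depends on [3:s]
#6=p depends on [4:t]
sources: [0:t]
N(rest) = Σ N(rest − s) over sources s of rest; N(one piece) = 1:
  size 1 → [5]=1  [6]=1
  size 2 → [3,5]=1  [4,6]=1  [5,6]=2
  size 3 → [2,4,6]=1  [3,5,6]=3  [4,5,6]=3
  size 4 → [2,4,5,6]=4  [3,4,5,6]=6
  size 5 → [2,3,4,5,6]=10
  first=0(t) contributes 10

10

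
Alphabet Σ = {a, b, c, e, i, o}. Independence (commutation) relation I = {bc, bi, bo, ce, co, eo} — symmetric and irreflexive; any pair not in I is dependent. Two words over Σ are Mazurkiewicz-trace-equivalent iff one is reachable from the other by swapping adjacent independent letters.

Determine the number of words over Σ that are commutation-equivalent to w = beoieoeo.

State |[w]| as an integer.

18

#0=b has no predecessor
#1=e depends on [0:b]
#2=o has no predecessor
#3=i depends on [1:e, 2:o]
#4=e depends on [3:i]
#5=o depends on [3:i]
#6=e depends on [4:e]
#7=o depends on [5:o]
sources: [0:b, 2:o]
N(rest) = Σ N(rest − s) over sources s of rest; N(one piece) = 1:
  size 1 → [6]=1  [7]=1
  size 2 → [4,6]=1  [5,7]=1  [6,7]=2
  size 3 → [4,6,7]=3  [5,6,7]=3
  size 4 → [4,5,6,7]=6
  size 5 → [3,4,5,6,7]=6
  size 6 → [1,3,4,5,6,7]=6  [2,3,4,5,6,7]=6
  first=0(b) contributes 12
  first=2(o) contributes 6
|[w]| = 18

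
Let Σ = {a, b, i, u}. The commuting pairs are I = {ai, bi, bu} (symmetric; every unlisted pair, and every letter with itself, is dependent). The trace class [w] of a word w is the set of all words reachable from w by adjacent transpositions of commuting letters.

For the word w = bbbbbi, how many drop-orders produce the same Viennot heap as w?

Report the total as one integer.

6

drop 0:b onto floor
drop 1:b onto {0:b}
drop 2:b onto {1:b}
drop 3:b onto {2:b}
drop 4:b onto {3:b}
drop 5:i onto floor
ground layer = {0:b, 5:i}
drop-orders for the pieces not yet dropped (sum over which currently-grounded one goes next):
  1 to go: {4} 1  {5} 1
  2 to go: {3,4} 1  {4,5} 2
  3 to go: {2,3,4} 1  {3,4,5} 3
  4 to go: {1,2,3,4} 1  {2,3,4,5} 4
  if 0:b drops first: 5 orders
  if 5:i drops first: 1 orders
heap linearizations: 6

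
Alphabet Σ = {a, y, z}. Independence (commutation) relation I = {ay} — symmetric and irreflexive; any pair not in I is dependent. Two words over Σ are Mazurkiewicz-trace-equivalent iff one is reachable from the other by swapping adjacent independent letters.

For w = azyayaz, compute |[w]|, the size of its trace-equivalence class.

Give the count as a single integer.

0(a) covers ∅
1(z) covers 0:a
2(y) covers 1:z
3(a) covers 1:z
4(y) covers 2:y
5(a) covers 3:a
6(z) covers 4:y, 5:a
floor of heap: 0:a
completions by unplaced set U, small U first (add the entries for U minus each lowest piece of U):
  |U|=1: {6}:1
  |U|=2: {4,6}:1  {5,6}:1
  |U|=3: {2,4,6}:1  {3,5,6}:1  {4,5,6}:2
  |U|=4: {2,4,5,6}:3  {3,4,5,6}:3
  |U|=5: {2,3,4,5,6}:6
  start at 0(a): 6

6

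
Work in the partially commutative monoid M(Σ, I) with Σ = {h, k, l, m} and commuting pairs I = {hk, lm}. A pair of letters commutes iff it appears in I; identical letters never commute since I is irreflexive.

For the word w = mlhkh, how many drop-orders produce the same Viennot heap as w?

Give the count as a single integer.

6

#0=m has no predecessor
#1=l has no predecessor
#2=h depends on [0:m, 1:l]
#3=k depends on [0:m, 1:l]
#4=h depends on [2:h]
sources: [0:m, 1:l]
N(rest) = Σ N(rest − s) over sources s of rest; N(one piece) = 1:
  size 1 → [3]=1  [4]=1
  size 2 → [2,4]=1  [3,4]=2
  size 3 → [2,3,4]=3
  first=0(m) contributes 3
  first=1(l) contributes 3
|[w]| = 6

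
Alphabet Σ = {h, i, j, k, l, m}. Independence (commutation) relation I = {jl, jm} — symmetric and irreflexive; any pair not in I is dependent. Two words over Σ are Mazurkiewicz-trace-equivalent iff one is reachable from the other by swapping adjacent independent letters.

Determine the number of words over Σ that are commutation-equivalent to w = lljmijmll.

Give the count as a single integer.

piece 0:l — minimal
piece 1:l rests on {0:l}
piece 2:j — minimal
piece 3:m rests on {1:l}
piece 4:i rests on {2:j, 3:m}
piece 5:j rests on {4:i}
piece 6:m rests on {4:i}
piece 7:l rests on {6:m}
piece 8:l rests on {7:l}
minimal pieces: {0:l, 2:j}
ways to finish when only these pieces remain (= sum over removing one remaining piece with nothing left below it):
  1 left: {5}→1  {8}→1
  2 left: {5,8}→2  {7,8}→1
  3 left: {5,7,8}→3  {6,7,8}→1
  4 left: {5,6,7,8}→4
  5 left: {4,5,6,7,8}→4
  6 left: {2,4,5,6,7,8}→4  {3,4,5,6,7,8}→4
  7 left: {1,3,4,5,6,7,8}→4  {2,3,4,5,6,7,8}→8
  placing 0:l first → 12 extensions
  placing 2:j first → 4 extensions
total linear extensions = 16

16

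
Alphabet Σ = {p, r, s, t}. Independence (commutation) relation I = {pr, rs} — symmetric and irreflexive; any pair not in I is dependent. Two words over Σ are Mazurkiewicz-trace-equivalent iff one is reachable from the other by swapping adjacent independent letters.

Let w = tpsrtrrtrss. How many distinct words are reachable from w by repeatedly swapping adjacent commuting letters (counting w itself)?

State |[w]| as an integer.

9

#0=t has no predecessor
#1=p depends on [0:t]
#2=s depends on [1:p]
#3=r depends on [0:t]
#4=t depends on [2:s, 3:r]
#5=r depends on [4:t]
#6=r depends on [5:r]
#7=t depends on [6:r]
#8=r depends on [7:t]
#9=s depends on [7:t]
#10=s depends on [9:s]
sources: [0:t]
N(rest) = Σ N(rest − s) over sources s of rest; N(one piece) = 1:
  size 1 → [8]=1  [10]=1
  size 2 → [8,10]=2  [9,10]=1
  size 3 → [8,9,10]=3
  size 4 → [7,8,9,10]=3
  size 5 → [6,7,8,9,10]=3
  size 6 → [5,6,7,8,9,10]=3
  size 7 → [4,5,6,7,8,9,10]=3
  size 8 → [2,4,5,6,7,8,9,10]=3  [3,4,5,6,7,8,9,10]=3
  size 9 → [1,2,4,5,6,7,8,9,10]=3  [2,3,4,5,6,7,8,9,10]=6
  first=0(t) contributes 9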